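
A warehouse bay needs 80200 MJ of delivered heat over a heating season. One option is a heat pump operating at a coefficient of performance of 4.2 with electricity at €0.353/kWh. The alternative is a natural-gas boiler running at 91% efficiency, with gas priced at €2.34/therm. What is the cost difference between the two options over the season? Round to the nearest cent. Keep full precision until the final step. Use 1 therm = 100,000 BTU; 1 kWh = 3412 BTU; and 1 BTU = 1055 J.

€82.20

Heat load = 80200 MJ = 80,200,000,000 J / 1055 = 76,018,957 BTU
Gas: input = 76,018,957 / 0.91 = 83,537,316 BTU = 835.4 therm → 835.4 × €2.34 = €1,954.77
Heat pump: 76,018,957 BTU / 3412 = 22,280 kWh heat; / 4.2 = 5,305 kWh in → × €0.353 = €1,872.57
Difference = |€1,954.77 − €1,872.57| = €82.20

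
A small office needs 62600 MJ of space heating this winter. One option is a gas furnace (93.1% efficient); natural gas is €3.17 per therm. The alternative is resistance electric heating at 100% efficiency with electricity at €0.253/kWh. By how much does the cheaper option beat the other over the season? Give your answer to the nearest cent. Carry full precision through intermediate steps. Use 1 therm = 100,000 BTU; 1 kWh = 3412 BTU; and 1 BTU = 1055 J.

€2379.43

Heat load = 62600 MJ = 62,600,000,000 J / 1055 = 59,336,493 BTU
Gas: input = 59,336,493 / 0.931 = 63,734,149 BTU = 637.3 therm → 637.3 × €3.17 = €2,020.37
Electric: 59,336,493 BTU / 3412 = 17,390 kWh → × €0.253 = €4,399.80
Difference = |€2,020.37 − €4,399.80| = €2,379.43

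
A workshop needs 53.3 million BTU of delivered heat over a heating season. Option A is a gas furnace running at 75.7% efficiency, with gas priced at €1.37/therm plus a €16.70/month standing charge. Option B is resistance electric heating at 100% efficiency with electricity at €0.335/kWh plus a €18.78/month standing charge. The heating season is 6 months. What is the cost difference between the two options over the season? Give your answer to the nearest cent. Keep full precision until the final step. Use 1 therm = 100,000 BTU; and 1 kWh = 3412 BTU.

€4281.02

Heat load = 53.3 × 10⁶ BTU = 53,300,000 BTU
Gas: input = 53,300,000 / 0.757 = 70,409,511 BTU = 704.1 therm → 704.1 × €1.37 = €964.61; + 6 × €16.70 standing = €1,064.81
Electric: 53,300,000 BTU / 3412 = 15,620 kWh → × €0.335 = €5,233.15; + 6 × €18.78 standing = €5,345.83
Difference = |€1,064.81 − €5,345.83| = €4,281.02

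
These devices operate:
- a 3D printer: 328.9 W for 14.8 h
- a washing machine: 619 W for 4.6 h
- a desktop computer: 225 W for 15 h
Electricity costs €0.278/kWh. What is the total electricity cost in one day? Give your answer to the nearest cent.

3D printer: 328.9 W × 14.8 h = 4,868 Wh = 4.868 kWh
washing machine: 619 W × 4.6 h = 2,847 Wh = 2.847 kWh
desktop computer: 225 W × 15 h = 3,375 Wh = 3.375 kWh
Total energy = 4.868 + 2.847 + 3.375 = 11.09 kWh
Cost = 11.09 kWh × €0.278 = €3.08

€3.08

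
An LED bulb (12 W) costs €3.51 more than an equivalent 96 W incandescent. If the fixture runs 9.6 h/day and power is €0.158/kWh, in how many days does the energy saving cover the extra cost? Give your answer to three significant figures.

27.5 days

Power saved = 96 − 12 = 84 W
Daily energy saved = 84 W × 9.6 h = 806.4 Wh = 0.8064 kWh
Daily savings = 0.8064 × €0.158 = €0.1274
Payback = €3.51 / €0.1274 per day = 27.55 days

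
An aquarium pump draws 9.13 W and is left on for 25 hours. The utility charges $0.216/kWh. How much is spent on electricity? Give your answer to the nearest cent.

Energy = 9.13 W × 25 h = 228 Wh = 0.2283 kWh
Cost = 0.2283 kWh × $0.216/kWh = $0.05

$0.05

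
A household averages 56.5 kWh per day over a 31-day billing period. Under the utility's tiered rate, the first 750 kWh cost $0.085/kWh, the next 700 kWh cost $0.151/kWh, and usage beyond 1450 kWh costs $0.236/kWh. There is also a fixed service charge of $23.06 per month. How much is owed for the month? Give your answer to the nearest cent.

Usage = 56.5 kWh/day × 31 days = 1751.5 kWh
First 750 kWh × $0.085 = $63.75
Next 700 kWh × $0.151 = $105.70
Remaining 301.5 kWh × $0.236 = $71.15
Energy charge = $240.60; + service $23.06 = $263.66

$263.66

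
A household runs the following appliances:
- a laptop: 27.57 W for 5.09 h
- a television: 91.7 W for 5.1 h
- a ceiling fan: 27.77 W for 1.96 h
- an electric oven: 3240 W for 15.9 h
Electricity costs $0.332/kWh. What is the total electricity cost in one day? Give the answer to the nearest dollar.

laptop: 27.57 W × 5.09 h = 140 Wh = 0.1403 kWh
television: 91.7 W × 5.1 h = 468 Wh = 0.4677 kWh
ceiling fan: 27.77 W × 1.96 h = 54 Wh = 0.05443 kWh
electric oven: 3240 W × 15.9 h = 51,516 Wh = 51.52 kWh
Total energy = 0.1403 + 0.4677 + 0.05443 + 51.52 = 52.18 kWh
Cost = 52.18 kWh × $0.332 = $17.32 ≈ $17

$17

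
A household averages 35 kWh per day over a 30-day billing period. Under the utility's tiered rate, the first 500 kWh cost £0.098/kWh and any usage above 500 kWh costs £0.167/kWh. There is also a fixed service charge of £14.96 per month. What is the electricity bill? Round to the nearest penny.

£155.81

Usage = 35 kWh/day × 30 days = 1050 kWh
First 500 kWh × £0.098 = £49.00
Remaining 550 kWh × £0.167 = £91.85
Energy charge = £140.85; + service £14.96 = £155.81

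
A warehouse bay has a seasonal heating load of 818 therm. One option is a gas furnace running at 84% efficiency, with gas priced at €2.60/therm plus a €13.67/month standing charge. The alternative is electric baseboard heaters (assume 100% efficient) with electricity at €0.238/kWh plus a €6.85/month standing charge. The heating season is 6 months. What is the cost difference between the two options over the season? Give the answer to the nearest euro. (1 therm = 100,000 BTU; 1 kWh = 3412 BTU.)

Heat load = 818 therm × 100,000 = 81,800,000 BTU
Gas: input = 81,800,000 / 0.84 = 97,380,952 BTU = 973.8 therm → 973.8 × €2.60 = €2,531.90; + 6 × €13.67 standing = €2,613.92
Electric: 81,800,000 BTU / 3412 = 23,970 kWh → × €0.238 = €5,705.86; + 6 × €6.85 standing = €5,746.96
Difference = |€2,613.92 − €5,746.96| = €3,133.04 ≈ €3133

€3133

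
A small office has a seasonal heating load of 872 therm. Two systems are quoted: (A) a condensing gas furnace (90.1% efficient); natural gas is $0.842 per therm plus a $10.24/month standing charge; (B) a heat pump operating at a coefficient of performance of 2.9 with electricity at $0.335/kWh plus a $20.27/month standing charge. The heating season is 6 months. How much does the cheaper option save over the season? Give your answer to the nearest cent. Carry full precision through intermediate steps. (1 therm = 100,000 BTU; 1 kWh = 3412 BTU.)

$2197.54

Heat load = 872 therm × 100,000 = 87,200,000 BTU
Gas: input = 87,200,000 / 0.901 = 96,781,354 BTU = 967.8 therm → 967.8 × $0.842 = $814.90; + 6 × $10.24 standing = $876.34
Heat pump: 87,200,000 BTU / 3412 = 25,560 kWh heat; / 2.9 = 8,813 kWh in → × $0.335 = $2,952.26; + 6 × $20.27 standing = $3,073.88
Difference = |$876.34 − $3,073.88| = $2,197.54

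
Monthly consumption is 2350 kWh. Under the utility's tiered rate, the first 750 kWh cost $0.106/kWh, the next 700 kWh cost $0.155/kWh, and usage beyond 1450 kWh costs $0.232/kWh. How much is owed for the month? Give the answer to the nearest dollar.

$397

First 750 kWh × $0.106 = $79.50
Next 700 kWh × $0.155 = $108.50
Remaining 900 kWh × $0.232 = $208.80
Total = $396.80 ≈ $397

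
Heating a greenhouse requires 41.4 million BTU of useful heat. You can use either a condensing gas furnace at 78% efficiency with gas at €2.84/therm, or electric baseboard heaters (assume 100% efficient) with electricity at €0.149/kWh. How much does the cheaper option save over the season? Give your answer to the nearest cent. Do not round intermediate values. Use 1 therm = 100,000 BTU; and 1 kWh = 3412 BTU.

€300.53

Heat load = 41.4 × 10⁶ BTU = 41,400,000 BTU
Gas: input = 41,400,000 / 0.78 = 53,076,923 BTU = 530.8 therm → 530.8 × €2.84 = €1,507.38
Electric: 41,400,000 BTU / 3412 = 12,130 kWh → × €0.149 = €1,807.91
Difference = |€1,507.38 − €1,807.91| = €300.53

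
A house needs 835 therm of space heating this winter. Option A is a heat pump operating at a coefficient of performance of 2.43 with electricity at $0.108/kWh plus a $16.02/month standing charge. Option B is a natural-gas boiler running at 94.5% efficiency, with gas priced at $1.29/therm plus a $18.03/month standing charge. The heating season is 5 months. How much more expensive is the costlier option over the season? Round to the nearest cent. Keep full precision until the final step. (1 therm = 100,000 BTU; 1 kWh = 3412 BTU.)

$62.23

Heat load = 835 therm × 100,000 = 83,500,000 BTU
Gas: input = 83,500,000 / 0.945 = 88,359,788 BTU = 883.6 therm → 883.6 × $1.29 = $1,139.84; + 5 × $18.03 standing = $1,229.99
Heat pump: 83,500,000 BTU / 3412 = 24,470 kWh heat; / 2.43 = 10,070 kWh in → × $0.108 = $1,087.66; + 5 × $16.02 standing = $1,167.76
Difference = |$1,229.99 − $1,167.76| = $62.23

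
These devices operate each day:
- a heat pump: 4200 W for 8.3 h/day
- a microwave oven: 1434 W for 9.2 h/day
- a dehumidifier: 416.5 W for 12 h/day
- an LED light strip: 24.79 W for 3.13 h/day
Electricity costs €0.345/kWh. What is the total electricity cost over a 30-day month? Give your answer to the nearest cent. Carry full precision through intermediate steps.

heat pump: 4200 W × 8.3 h × 30 d = 1,045,800 Wh = 1,046 kWh
microwave oven: 1434 W × 9.2 h × 30 d = 395,784 Wh = 395.8 kWh
dehumidifier: 416.5 W × 12 h × 30 d = 149,940 Wh = 149.9 kWh
LED light strip: 24.79 W × 3.13 h × 30 d = 2,328 Wh = 2.328 kWh
Total energy = 1,046 + 395.8 + 149.9 + 2.328 = 1,594 kWh
Cost = 1,594 kWh × €0.345 = €549.88

€549.88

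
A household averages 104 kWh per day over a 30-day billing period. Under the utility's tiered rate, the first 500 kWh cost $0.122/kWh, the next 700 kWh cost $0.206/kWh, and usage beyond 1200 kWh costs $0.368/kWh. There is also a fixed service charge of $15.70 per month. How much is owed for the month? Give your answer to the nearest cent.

$927.46

Usage = 104 kWh/day × 30 days = 3120 kWh
First 500 kWh × $0.122 = $61.00
Next 700 kWh × $0.206 = $144.20
Remaining 1920 kWh × $0.368 = $706.56
Energy charge = $911.76; + service $15.70 = $927.46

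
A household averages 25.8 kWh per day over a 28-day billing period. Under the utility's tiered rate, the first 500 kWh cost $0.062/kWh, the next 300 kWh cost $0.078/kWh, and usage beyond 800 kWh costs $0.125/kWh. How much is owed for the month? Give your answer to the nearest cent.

$48.35

Usage = 25.8 kWh/day × 28 days = 722.4 kWh
First 500 kWh × $0.062 = $31.00
Next 222.4 kWh × $0.078 = $17.35
Remaining tier: 0 kWh (not reached)
Total = $48.35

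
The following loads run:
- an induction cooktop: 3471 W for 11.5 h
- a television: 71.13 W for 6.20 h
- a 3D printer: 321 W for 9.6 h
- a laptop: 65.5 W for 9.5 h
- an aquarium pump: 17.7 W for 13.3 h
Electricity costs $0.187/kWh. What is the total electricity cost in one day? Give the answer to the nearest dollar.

induction cooktop: 3471 W × 11.5 h = 39,916 Wh = 39.92 kWh
television: 71.13 W × 6.20 h = 441 Wh = 0.441 kWh
3D printer: 321 W × 9.6 h = 3,082 Wh = 3.082 kWh
laptop: 65.5 W × 9.5 h = 622 Wh = 0.6222 kWh
aquarium pump: 17.7 W × 13.3 h = 235 Wh = 0.2354 kWh
Total energy = 39.92 + 0.441 + 3.082 + 0.6222 + 0.2354 = 44.3 kWh
Cost = 44.3 kWh × $0.187 = $8.28 ≈ $8

$8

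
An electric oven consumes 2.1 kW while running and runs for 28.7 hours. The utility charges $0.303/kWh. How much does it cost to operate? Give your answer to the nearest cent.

$18.26

Energy = 2100 W × 28.7 h = 60,270 Wh = 60.27 kWh
Cost = 60.27 kWh × $0.303/kWh = $18.26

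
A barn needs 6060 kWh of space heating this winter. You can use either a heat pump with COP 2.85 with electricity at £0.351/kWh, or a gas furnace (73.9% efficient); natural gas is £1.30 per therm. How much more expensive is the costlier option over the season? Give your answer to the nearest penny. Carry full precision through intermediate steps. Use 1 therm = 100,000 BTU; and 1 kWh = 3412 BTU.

£382.61

Heat load = 6060 kWh × 3412 = 20,676,720 BTU
Gas: input = 20,676,720 / 0.739 = 27,979,323 BTU = 279.8 therm → 279.8 × £1.30 = £363.73
Heat pump: 20,676,720 BTU / 3412 = 6,060 kWh heat; / 2.85 = 2,126 kWh in → × £0.351 = £746.34
Difference = |£363.73 − £746.34| = £382.61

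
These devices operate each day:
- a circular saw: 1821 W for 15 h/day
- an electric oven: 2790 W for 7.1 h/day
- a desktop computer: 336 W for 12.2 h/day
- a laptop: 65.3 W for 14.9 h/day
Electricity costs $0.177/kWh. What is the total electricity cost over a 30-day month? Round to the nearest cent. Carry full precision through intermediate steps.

$277.16

circular saw: 1821 W × 15 h × 30 d = 819,450 Wh = 819.5 kWh
electric oven: 2790 W × 7.1 h × 30 d = 594,270 Wh = 594.3 kWh
desktop computer: 336 W × 12.2 h × 30 d = 122,976 Wh = 123 kWh
laptop: 65.3 W × 14.9 h × 30 d = 29,189 Wh = 29.19 kWh
Total energy = 819.5 + 594.3 + 123 + 29.19 = 1,566 kWh
Cost = 1,566 kWh × $0.177 = $277.16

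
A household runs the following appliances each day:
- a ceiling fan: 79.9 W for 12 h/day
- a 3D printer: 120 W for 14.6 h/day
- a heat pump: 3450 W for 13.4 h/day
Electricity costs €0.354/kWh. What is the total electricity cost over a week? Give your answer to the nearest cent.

€121.28

ceiling fan: 79.9 W × 12 h × 7 d = 6,712 Wh = 6.712 kWh
3D printer: 120 W × 14.6 h × 7 d = 12,264 Wh = 12.26 kWh
heat pump: 3450 W × 13.4 h × 7 d = 323,610 Wh = 323.6 kWh
Total energy = 6.712 + 12.26 + 323.6 = 342.6 kWh
Cost = 342.6 kWh × €0.354 = €121.28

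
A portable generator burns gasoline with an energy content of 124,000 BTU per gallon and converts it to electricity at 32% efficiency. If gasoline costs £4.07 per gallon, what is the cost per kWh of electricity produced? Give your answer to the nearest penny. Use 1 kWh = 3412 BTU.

Electrical output per gallon = 124,000 BTU × 0.32 / 3412 BTU/kWh = 11.63 kWh
Cost per kWh = £4.07 / 11.63 kWh = £0.350

£0.35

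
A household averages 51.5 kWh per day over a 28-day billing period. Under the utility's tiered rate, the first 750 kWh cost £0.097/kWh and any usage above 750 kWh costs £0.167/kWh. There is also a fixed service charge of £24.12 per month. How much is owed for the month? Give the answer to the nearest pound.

Usage = 51.5 kWh/day × 28 days = 1442 kWh
First 750 kWh × £0.097 = £72.75
Remaining 692 kWh × £0.167 = £115.56
Energy charge = £188.31; + service £24.12 = £212.43 ≈ £212

£212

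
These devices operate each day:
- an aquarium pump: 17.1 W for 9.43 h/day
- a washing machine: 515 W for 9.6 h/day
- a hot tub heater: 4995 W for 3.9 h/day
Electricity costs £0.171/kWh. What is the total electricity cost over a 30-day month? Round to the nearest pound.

£126

aquarium pump: 17.1 W × 9.43 h × 30 d = 4,838 Wh = 4.838 kWh
washing machine: 515 W × 9.6 h × 30 d = 148,320 Wh = 148.3 kWh
hot tub heater: 4995 W × 3.9 h × 30 d = 584,415 Wh = 584.4 kWh
Total energy = 4.838 + 148.3 + 584.4 = 737.6 kWh
Cost = 737.6 kWh × £0.171 = £126.12 ≈ £126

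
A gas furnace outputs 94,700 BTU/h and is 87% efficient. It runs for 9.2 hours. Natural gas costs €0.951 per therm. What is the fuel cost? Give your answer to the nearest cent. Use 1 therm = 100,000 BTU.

€9.52

Heat delivered = 94,700 BTU/h × 9.2 h = 871,240 BTU
Gas input = 871,240 / 0.87 = 1,001,425 BTU
= 1,001,425 / 100,000 = 10.01 therm
Cost = 10.01 × €0.951/therm = €9.52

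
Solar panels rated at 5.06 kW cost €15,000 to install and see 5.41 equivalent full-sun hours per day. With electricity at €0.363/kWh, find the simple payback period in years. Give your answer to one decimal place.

4.1 years

Daily generation = 5.06 kW × 5.41 h = 27.37 kWh
Annual generation = 27.37 × 365 = 9991.7 kWh
Annual savings = 9991.7 × €0.363 = €3,627.00
Payback = €15,000 / €3,627.00 = 4.14 years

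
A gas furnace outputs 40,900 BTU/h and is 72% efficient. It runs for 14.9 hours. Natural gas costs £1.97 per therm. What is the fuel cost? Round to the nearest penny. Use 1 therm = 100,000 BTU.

Heat delivered = 40,900 BTU/h × 14.9 h = 609,410 BTU
Gas input = 609,410 / 0.72 = 846,403 BTU
= 846,403 / 100,000 = 8.464 therm
Cost = 8.464 × £1.97/therm = £16.67

£16.67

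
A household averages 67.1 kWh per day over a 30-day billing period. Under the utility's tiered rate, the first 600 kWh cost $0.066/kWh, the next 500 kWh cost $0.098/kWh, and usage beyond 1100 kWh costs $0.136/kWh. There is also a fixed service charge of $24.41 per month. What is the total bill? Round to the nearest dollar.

Usage = 67.1 kWh/day × 30 days = 2013 kWh
First 600 kWh × $0.066 = $39.60
Next 500 kWh × $0.098 = $49.00
Remaining 913 kWh × $0.136 = $124.17
Energy charge = $212.77; + service $24.41 = $237.18 ≈ $237

$237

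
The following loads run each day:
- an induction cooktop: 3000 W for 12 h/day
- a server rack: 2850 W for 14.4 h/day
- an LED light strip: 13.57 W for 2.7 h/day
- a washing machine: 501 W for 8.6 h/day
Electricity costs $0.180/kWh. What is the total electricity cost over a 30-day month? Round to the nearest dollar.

induction cooktop: 3000 W × 12 h × 30 d = 1,080,000 Wh = 1,080 kWh
server rack: 2850 W × 14.4 h × 30 d = 1,231,200 Wh = 1,231 kWh
LED light strip: 13.57 W × 2.7 h × 30 d = 1,099 Wh = 1.099 kWh
washing machine: 501 W × 8.6 h × 30 d = 129,258 Wh = 129.3 kWh
Total energy = 1,080 + 1,231 + 1.099 + 129.3 = 2,442 kWh
Cost = 2,442 kWh × $0.180 = $439.48 ≈ $439

$439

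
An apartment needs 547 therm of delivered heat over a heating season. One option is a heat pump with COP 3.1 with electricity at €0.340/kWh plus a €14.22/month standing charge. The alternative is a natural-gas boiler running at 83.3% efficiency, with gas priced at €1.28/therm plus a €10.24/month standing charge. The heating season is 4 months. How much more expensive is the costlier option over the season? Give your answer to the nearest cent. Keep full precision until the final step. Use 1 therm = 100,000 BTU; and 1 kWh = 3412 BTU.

€933.70

Heat load = 547 therm × 100,000 = 54,700,000 BTU
Gas: input = 54,700,000 / 0.833 = 65,666,267 BTU = 656.7 therm → 656.7 × €1.28 = €840.53; + 4 × €10.24 standing = €881.49
Heat pump: 54,700,000 BTU / 3412 = 16,030 kWh heat; / 3.1 = 5,172 kWh in → × €0.340 = €1,758.31; + 4 × €14.22 standing = €1,815.19
Difference = |€881.49 − €1,815.19| = €933.70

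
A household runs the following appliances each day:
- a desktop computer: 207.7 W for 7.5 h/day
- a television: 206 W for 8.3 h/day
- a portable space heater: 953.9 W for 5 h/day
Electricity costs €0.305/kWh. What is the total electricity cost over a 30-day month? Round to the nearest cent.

€73.54

desktop computer: 207.7 W × 7.5 h × 30 d = 46,732 Wh = 46.73 kWh
television: 206 W × 8.3 h × 30 d = 51,294 Wh = 51.29 kWh
portable space heater: 953.9 W × 5 h × 30 d = 143,085 Wh = 143.1 kWh
Total energy = 46.73 + 51.29 + 143.1 = 241.1 kWh
Cost = 241.1 kWh × €0.305 = €73.54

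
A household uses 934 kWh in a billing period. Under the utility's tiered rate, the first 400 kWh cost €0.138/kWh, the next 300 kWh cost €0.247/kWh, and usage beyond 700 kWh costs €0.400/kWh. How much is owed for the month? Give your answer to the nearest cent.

First 400 kWh × €0.138 = €55.20
Next 300 kWh × €0.247 = €74.10
Remaining 234 kWh × €0.400 = €93.60
Total = €222.90

€222.90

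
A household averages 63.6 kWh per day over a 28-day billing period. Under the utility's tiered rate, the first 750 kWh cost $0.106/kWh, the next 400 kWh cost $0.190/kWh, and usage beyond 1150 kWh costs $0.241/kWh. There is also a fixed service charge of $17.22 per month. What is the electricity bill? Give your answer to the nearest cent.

Usage = 63.6 kWh/day × 28 days = 1780.8 kWh
First 750 kWh × $0.106 = $79.50
Next 400 kWh × $0.190 = $76.00
Remaining 630.8 kWh × $0.241 = $152.02
Energy charge = $307.52; + service $17.22 = $324.74

$324.74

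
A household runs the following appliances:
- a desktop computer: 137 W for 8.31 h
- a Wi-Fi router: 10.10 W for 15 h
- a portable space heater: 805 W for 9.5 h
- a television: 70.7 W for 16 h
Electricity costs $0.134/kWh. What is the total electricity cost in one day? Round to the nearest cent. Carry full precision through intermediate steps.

$1.35

desktop computer: 137 W × 8.31 h = 1,138 Wh = 1.138 kWh
Wi-Fi router: 10.10 W × 15 h = 152 Wh = 0.1515 kWh
portable space heater: 805 W × 9.5 h = 7,648 Wh = 7.647 kWh
television: 70.7 W × 16 h = 1,131 Wh = 1.131 kWh
Total energy = 1.138 + 0.1515 + 7.647 + 1.131 = 10.07 kWh
Cost = 10.07 kWh × $0.134 = $1.35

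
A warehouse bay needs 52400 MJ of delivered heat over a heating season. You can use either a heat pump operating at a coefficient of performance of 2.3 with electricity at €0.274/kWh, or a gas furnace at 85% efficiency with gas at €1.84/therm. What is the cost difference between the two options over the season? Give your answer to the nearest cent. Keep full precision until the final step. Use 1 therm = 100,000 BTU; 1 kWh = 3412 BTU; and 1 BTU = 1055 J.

€659.00

Heat load = 52400 MJ = 52,400,000,000 J / 1055 = 49,668,246 BTU
Gas: input = 49,668,246 / 0.85 = 58,433,231 BTU = 584.3 therm → 584.3 × €1.84 = €1,075.17
Heat pump: 49,668,246 BTU / 3412 = 14,560 kWh heat; / 2.3 = 6,329 kWh in → × €0.274 = €1,734.17
Difference = |€1,075.17 − €1,734.17| = €659.00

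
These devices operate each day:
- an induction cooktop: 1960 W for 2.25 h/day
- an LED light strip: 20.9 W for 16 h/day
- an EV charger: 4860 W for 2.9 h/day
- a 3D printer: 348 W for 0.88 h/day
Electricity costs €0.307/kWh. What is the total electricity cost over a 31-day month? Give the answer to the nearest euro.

€182

induction cooktop: 1960 W × 2.25 h × 31 d = 136,710 Wh = 136.7 kWh
LED light strip: 20.9 W × 16 h × 31 d = 10,366 Wh = 10.37 kWh
EV charger: 4860 W × 2.9 h × 31 d = 436,914 Wh = 436.9 kWh
3D printer: 348 W × 0.88 h × 31 d = 9,493 Wh = 9.493 kWh
Total energy = 136.7 + 10.37 + 436.9 + 9.493 = 593.5 kWh
Cost = 593.5 kWh × €0.307 = €182.20 ≈ €182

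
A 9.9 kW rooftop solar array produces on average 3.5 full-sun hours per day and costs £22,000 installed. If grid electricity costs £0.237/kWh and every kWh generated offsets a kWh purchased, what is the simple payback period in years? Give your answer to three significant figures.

Daily generation = 9.9 kW × 3.5 h = 34.65 kWh
Annual generation = 34.65 × 365 = 12647 kWh
Annual savings = 12647 × £0.237 = £2,997.40
Payback = £22,000 / £2,997.40 = 7.34 years

7.34 years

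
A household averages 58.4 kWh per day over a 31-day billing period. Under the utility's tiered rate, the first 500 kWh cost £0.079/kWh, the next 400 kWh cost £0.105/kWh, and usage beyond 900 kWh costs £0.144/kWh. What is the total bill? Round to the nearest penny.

£212.60

Usage = 58.4 kWh/day × 31 days = 1810.4 kWh
First 500 kWh × £0.079 = £39.50
Next 400 kWh × £0.105 = £42.00
Remaining 910.4 kWh × £0.144 = £131.10
Total = £212.60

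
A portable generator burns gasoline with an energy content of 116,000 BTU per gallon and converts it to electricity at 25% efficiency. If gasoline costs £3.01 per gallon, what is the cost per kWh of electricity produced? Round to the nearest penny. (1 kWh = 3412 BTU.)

£0.35

Electrical output per gallon = 116,000 BTU × 0.25 / 3412 BTU/kWh = 8.499 kWh
Cost per kWh = £3.01 / 8.499 kWh = £0.354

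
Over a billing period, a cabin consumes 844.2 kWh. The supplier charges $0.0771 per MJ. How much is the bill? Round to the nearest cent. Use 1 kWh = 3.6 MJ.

844.2 kWh × (3.6 MJ/kWh) = 3,039 MJ
Cost = 3,039 MJ × $0.0771/MJ = $234.32

$234.32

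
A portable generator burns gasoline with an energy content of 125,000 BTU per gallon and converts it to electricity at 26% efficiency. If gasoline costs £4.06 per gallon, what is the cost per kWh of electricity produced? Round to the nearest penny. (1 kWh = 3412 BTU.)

£0.43

Electrical output per gallon = 125,000 BTU × 0.26 / 3412 BTU/kWh = 9.525 kWh
Cost per kWh = £4.06 / 9.525 kWh = £0.426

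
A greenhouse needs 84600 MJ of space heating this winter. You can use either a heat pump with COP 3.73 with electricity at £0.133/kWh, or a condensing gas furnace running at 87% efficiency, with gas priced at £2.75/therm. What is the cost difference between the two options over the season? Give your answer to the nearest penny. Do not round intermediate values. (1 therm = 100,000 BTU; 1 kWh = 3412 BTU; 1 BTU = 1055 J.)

Heat load = 84600 MJ = 84,600,000,000 J / 1055 = 80,189,573 BTU
Gas: input = 80,189,573 / 0.87 = 92,171,924 BTU = 921.7 therm → 921.7 × £2.75 = £2,534.73
Heat pump: 80,189,573 BTU / 3412 = 23,500 kWh heat; / 3.73 = 6,301 kWh in → × £0.133 = £838.01
Difference = |£2,534.73 − £838.01| = £1,696.71

£1696.71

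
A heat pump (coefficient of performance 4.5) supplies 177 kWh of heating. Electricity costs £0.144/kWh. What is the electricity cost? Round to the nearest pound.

£6

Electrical input = 177 kWh / 4.5 = 39.33 kWh
Cost = 39.33 × £0.144/kWh = £5.66 ≈ £6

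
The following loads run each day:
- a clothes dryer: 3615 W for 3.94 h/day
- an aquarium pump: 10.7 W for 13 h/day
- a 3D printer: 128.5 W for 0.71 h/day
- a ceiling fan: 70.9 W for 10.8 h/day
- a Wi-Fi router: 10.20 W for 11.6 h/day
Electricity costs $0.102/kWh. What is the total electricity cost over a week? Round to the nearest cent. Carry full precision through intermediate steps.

$10.97

clothes dryer: 3615 W × 3.94 h × 7 d = 99,702 Wh = 99.7 kWh
aquarium pump: 10.7 W × 13 h × 7 d = 974 Wh = 0.9737 kWh
3D printer: 128.5 W × 0.71 h × 7 d = 639 Wh = 0.6386 kWh
ceiling fan: 70.9 W × 10.8 h × 7 d = 5,360 Wh = 5.36 kWh
Wi-Fi router: 10.20 W × 11.6 h × 7 d = 828 Wh = 0.8282 kWh
Total energy = 99.7 + 0.9737 + 0.6386 + 5.36 + 0.8282 = 107.5 kWh
Cost = 107.5 kWh × $0.102 = $10.97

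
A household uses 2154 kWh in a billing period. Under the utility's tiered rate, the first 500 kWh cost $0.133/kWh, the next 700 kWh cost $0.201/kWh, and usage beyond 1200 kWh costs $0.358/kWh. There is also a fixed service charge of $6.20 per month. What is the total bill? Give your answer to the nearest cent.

$554.93

First 500 kWh × $0.133 = $66.50
Next 700 kWh × $0.201 = $140.70
Remaining 954 kWh × $0.358 = $341.53
Energy charge = $548.73; + service $6.20 = $554.93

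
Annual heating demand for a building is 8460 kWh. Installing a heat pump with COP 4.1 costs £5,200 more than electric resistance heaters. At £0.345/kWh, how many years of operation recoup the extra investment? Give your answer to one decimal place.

Resistance: 8460 kWh × £0.345 = £2,918.70/yr
Heat pump: 8460 / 4.1 = 2063 kWh in → × £0.345 = £711.88/yr
Annual savings = £2,206.82
Payback = £5,200 / £2,206.82 = 2.36 years

2.4 years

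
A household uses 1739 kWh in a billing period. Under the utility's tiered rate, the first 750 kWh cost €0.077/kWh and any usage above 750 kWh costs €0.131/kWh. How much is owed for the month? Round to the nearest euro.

€187

First 750 kWh × €0.077 = €57.75
Remaining 989 kWh × €0.131 = €129.56
Total = €187.31 ≈ €187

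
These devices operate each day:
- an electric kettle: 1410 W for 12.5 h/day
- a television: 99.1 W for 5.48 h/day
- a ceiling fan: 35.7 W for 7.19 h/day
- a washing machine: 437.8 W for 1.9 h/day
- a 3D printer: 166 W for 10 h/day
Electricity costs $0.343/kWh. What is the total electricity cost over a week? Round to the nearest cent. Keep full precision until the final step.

$50.22

electric kettle: 1410 W × 12.5 h × 7 d = 123,375 Wh = 123.4 kWh
television: 99.1 W × 5.48 h × 7 d = 3,801 Wh = 3.801 kWh
ceiling fan: 35.7 W × 7.19 h × 7 d = 1,797 Wh = 1.797 kWh
washing machine: 437.8 W × 1.9 h × 7 d = 5,823 Wh = 5.823 kWh
3D printer: 166 W × 10 h × 7 d = 11,620 Wh = 11.62 kWh
Total energy = 123.4 + 3.801 + 1.797 + 5.823 + 11.62 = 146.4 kWh
Cost = 146.4 kWh × $0.343 = $50.22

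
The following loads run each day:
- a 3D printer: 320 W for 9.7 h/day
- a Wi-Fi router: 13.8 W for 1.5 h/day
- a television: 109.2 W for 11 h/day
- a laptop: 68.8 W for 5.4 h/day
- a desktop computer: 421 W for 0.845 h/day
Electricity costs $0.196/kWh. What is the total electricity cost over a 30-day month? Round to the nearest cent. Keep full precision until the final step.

3D printer: 320 W × 9.7 h × 30 d = 93,120 Wh = 93.12 kWh
Wi-Fi router: 13.8 W × 1.5 h × 30 d = 621 Wh = 0.621 kWh
television: 109.2 W × 11 h × 30 d = 36,036 Wh = 36.04 kWh
laptop: 68.8 W × 5.4 h × 30 d = 11,146 Wh = 11.15 kWh
desktop computer: 421 W × 0.845 h × 30 d = 10,672 Wh = 10.67 kWh
Total energy = 93.12 + 0.621 + 36.04 + 11.15 + 10.67 = 151.6 kWh
Cost = 151.6 kWh × $0.196 = $29.71

$29.71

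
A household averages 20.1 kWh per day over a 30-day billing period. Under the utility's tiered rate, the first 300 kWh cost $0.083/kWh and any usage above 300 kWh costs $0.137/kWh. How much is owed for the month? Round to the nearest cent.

Usage = 20.1 kWh/day × 30 days = 603 kWh
First 300 kWh × $0.083 = $24.90
Remaining 303 kWh × $0.137 = $41.51
Total = $66.41

$66.41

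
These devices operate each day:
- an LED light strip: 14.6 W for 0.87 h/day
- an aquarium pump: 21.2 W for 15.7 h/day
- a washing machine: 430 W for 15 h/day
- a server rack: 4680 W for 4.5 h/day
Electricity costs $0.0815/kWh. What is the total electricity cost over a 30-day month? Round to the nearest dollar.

LED light strip: 14.6 W × 0.87 h × 30 d = 381 Wh = 0.3811 kWh
aquarium pump: 21.2 W × 15.7 h × 30 d = 9,985 Wh = 9.985 kWh
washing machine: 430 W × 15 h × 30 d = 193,500 Wh = 193.5 kWh
server rack: 4680 W × 4.5 h × 30 d = 631,800 Wh = 631.8 kWh
Total energy = 0.3811 + 9.985 + 193.5 + 631.8 = 835.7 kWh
Cost = 835.7 kWh × $0.0815 = $68.11 ≈ $68

$68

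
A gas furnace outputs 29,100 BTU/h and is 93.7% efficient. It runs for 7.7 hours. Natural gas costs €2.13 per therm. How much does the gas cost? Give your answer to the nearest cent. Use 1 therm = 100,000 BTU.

Heat delivered = 29,100 BTU/h × 7.7 h = 224,070 BTU
Gas input = 224,070 / 0.937 = 239,136 BTU
= 239,136 / 100,000 = 2.391 therm
Cost = 2.391 × €2.13/therm = €5.09

€5.09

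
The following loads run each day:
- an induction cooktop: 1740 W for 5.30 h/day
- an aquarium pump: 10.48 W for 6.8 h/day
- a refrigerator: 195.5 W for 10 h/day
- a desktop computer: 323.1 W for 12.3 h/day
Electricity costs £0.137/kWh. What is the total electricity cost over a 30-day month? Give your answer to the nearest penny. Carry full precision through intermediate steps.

£62.56

induction cooktop: 1740 W × 5.30 h × 30 d = 276,660 Wh = 276.7 kWh
aquarium pump: 10.48 W × 6.8 h × 30 d = 2,138 Wh = 2.138 kWh
refrigerator: 195.5 W × 10 h × 30 d = 58,650 Wh = 58.65 kWh
desktop computer: 323.1 W × 12.3 h × 30 d = 119,224 Wh = 119.2 kWh
Total energy = 276.7 + 2.138 + 58.65 + 119.2 = 456.7 kWh
Cost = 456.7 kWh × £0.137 = £62.56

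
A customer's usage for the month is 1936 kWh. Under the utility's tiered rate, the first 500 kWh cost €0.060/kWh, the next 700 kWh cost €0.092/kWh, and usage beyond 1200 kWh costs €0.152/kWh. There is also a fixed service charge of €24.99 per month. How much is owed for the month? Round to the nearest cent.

First 500 kWh × €0.060 = €30.00
Next 700 kWh × €0.092 = €64.40
Remaining 736 kWh × €0.152 = €111.87
Energy charge = €206.27; + service €24.99 = €231.26

€231.26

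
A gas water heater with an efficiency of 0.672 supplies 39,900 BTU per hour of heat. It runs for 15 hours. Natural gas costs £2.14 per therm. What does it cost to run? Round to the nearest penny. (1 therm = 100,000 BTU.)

Heat delivered = 39,900 BTU/h × 15 h = 598,500 BTU
Gas input = 598,500 / 0.672 = 890,625 BTU
= 890,625 / 100,000 = 8.906 therm
Cost = 8.906 × £2.14/therm = £19.06

£19.06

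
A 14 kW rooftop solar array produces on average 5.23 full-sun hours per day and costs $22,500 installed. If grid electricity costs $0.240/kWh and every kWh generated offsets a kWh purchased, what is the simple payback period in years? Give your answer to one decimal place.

Daily generation = 14 kW × 5.23 h = 73.22 kWh
Annual generation = 73.22 × 365 = 26725 kWh
Annual savings = 26725 × $0.240 = $6,414.07
Payback = $22,500 / $6,414.07 = 3.51 years

3.5 years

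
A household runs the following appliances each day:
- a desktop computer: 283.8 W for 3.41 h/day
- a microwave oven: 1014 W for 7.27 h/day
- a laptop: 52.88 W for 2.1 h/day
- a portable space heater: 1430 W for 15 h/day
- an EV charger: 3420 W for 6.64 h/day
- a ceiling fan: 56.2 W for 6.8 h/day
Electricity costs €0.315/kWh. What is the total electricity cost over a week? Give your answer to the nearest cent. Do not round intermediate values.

desktop computer: 283.8 W × 3.41 h × 7 d = 6,774 Wh = 6.774 kWh
microwave oven: 1014 W × 7.27 h × 7 d = 51,602 Wh = 51.6 kWh
laptop: 52.88 W × 2.1 h × 7 d = 777 Wh = 0.7773 kWh
portable space heater: 1430 W × 15 h × 7 d = 150,150 Wh = 150.2 kWh
EV charger: 3420 W × 6.64 h × 7 d = 158,962 Wh = 159 kWh
ceiling fan: 56.2 W × 6.8 h × 7 d = 2,675 Wh = 2.675 kWh
Total energy = 6.774 + 51.6 + 0.7773 + 150.2 + 159 + 2.675 = 370.9 kWh
Cost = 370.9 kWh × €0.315 = €116.85

€116.85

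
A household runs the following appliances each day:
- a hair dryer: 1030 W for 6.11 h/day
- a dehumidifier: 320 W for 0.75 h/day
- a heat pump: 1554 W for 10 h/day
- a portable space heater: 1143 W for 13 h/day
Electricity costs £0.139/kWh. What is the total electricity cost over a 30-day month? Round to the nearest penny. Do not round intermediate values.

hair dryer: 1030 W × 6.11 h × 30 d = 188,799 Wh = 188.8 kWh
dehumidifier: 320 W × 0.75 h × 30 d = 7,200 Wh = 7.2 kWh
heat pump: 1554 W × 10 h × 30 d = 466,200 Wh = 466.2 kWh
portable space heater: 1143 W × 13 h × 30 d = 445,770 Wh = 445.8 kWh
Total energy = 188.8 + 7.2 + 466.2 + 445.8 = 1,108 kWh
Cost = 1,108 kWh × £0.139 = £154.01

£154.01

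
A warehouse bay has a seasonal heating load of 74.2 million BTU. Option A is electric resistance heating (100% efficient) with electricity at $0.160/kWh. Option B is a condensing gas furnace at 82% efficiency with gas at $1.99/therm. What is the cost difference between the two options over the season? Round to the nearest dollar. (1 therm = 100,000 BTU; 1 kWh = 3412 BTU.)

$1679

Heat load = 74.2 × 10⁶ BTU = 74,200,000 BTU
Gas: input = 74,200,000 / 0.82 = 90,487,805 BTU = 904.9 therm → 904.9 × $1.99 = $1,800.71
Electric: 74,200,000 BTU / 3412 = 21,750 kWh → × $0.160 = $3,479.48
Difference = |$1,800.71 − $3,479.48| = $1,678.78 ≈ $1679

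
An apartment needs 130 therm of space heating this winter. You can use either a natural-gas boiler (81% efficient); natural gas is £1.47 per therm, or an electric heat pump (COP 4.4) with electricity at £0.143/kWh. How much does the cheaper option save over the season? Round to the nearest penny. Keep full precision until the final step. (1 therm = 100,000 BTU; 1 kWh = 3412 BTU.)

£112.10

Heat load = 130 therm × 100,000 = 13,000,000 BTU
Gas: input = 13,000,000 / 0.81 = 16,049,383 BTU = 160.5 therm → 160.5 × £1.47 = £235.93
Heat pump: 13,000,000 BTU / 3412 = 3,810 kWh heat; / 4.4 = 865.9 kWh in → × £0.143 = £123.83
Difference = |£235.93 − £123.83| = £112.10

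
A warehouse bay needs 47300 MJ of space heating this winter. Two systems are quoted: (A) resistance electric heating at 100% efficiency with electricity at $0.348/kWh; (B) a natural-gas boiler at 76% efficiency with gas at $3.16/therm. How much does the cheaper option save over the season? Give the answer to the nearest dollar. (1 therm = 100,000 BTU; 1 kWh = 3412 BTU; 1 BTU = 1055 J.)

$2709

Heat load = 47300 MJ = 47,300,000,000 J / 1055 = 44,834,123 BTU
Gas: input = 44,834,123 / 0.76 = 58,992,267 BTU = 589.9 therm → 589.9 × $3.16 = $1,864.16
Electric: 44,834,123 BTU / 3412 = 13,140 kWh → × $0.348 = $4,572.77
Difference = |$1,864.16 − $4,572.77| = $2,708.61 ≈ $2709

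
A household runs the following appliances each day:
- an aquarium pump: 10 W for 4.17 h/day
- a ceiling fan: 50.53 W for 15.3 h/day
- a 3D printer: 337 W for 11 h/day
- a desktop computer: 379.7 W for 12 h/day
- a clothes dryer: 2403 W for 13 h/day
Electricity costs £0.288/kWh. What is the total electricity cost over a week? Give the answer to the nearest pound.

£81

aquarium pump: 10 W × 4.17 h × 7 d = 292 Wh = 0.2919 kWh
ceiling fan: 50.53 W × 15.3 h × 7 d = 5,412 Wh = 5.412 kWh
3D printer: 337 W × 11 h × 7 d = 25,949 Wh = 25.95 kWh
desktop computer: 379.7 W × 12 h × 7 d = 31,895 Wh = 31.89 kWh
clothes dryer: 2403 W × 13 h × 7 d = 218,673 Wh = 218.7 kWh
Total energy = 0.2919 + 5.412 + 25.95 + 31.89 + 218.7 = 282.2 kWh
Cost = 282.2 kWh × £0.288 = £81.28 ≈ £81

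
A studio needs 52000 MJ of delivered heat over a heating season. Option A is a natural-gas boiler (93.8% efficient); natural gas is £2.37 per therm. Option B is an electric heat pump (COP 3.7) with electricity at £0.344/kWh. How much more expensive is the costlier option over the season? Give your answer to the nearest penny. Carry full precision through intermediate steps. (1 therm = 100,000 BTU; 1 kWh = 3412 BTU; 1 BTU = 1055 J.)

£97.71

Heat load = 52000 MJ = 52,000,000,000 J / 1055 = 49,289,100 BTU
Gas: input = 49,289,100 / 0.938 = 52,547,014 BTU = 525.5 therm → 525.5 × £2.37 = £1,245.36
Heat pump: 49,289,100 BTU / 3412 = 14,450 kWh heat; / 3.7 = 3,904 kWh in → × £0.344 = £1,343.07
Difference = |£1,245.36 − £1,343.07| = £97.71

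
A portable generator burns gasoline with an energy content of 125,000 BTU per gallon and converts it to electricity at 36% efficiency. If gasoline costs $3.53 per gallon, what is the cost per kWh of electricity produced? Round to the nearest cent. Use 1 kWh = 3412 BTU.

$0.27

Electrical output per gallon = 125,000 BTU × 0.36 / 3412 BTU/kWh = 13.19 kWh
Cost per kWh = $3.53 / 13.19 kWh = $0.268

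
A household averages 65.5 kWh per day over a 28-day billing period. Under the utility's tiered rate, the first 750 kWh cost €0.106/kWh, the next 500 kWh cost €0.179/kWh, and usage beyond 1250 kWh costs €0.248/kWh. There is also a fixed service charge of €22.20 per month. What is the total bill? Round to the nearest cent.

Usage = 65.5 kWh/day × 28 days = 1834 kWh
First 750 kWh × €0.106 = €79.50
Next 500 kWh × €0.179 = €89.50
Remaining 584 kWh × €0.248 = €144.83
Energy charge = €313.83; + service €22.20 = €336.03

€336.03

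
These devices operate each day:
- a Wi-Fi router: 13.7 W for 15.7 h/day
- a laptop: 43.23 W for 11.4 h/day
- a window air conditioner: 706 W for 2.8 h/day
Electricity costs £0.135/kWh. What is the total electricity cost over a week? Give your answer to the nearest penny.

Wi-Fi router: 13.7 W × 15.7 h × 7 d = 1,506 Wh = 1.506 kWh
laptop: 43.23 W × 11.4 h × 7 d = 3,450 Wh = 3.45 kWh
window air conditioner: 706 W × 2.8 h × 7 d = 13,838 Wh = 13.84 kWh
Total energy = 1.506 + 3.45 + 13.84 = 18.79 kWh
Cost = 18.79 kWh × £0.135 = £2.54

£2.54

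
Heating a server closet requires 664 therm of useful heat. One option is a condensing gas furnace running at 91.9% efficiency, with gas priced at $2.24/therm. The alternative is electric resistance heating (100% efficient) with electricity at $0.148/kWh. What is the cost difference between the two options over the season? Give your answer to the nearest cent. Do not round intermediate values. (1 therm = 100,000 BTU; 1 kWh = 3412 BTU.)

$1261.73

Heat load = 664 therm × 100,000 = 66,400,000 BTU
Gas: input = 66,400,000 / 0.919 = 72,252,448 BTU = 722.5 therm → 722.5 × $2.24 = $1,618.45
Electric: 66,400,000 BTU / 3412 = 19,460 kWh → × $0.148 = $2,880.19
Difference = |$1,618.45 − $2,880.19| = $1,261.73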